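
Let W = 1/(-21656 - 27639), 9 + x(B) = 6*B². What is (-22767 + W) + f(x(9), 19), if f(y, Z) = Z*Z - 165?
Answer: -1112637446/49295 ≈ -22571.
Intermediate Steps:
x(B) = -9 + 6*B²
W = -1/49295 (W = 1/(-49295) = -1/49295 ≈ -2.0286e-5)
f(y, Z) = -165 + Z² (f(y, Z) = Z² - 165 = -165 + Z²)
(-22767 + W) + f(x(9), 19) = (-22767 - 1/49295) + (-165 + 19²) = -1122299266/49295 + (-165 + 361) = -1122299266/49295 + 196 = -1112637446/49295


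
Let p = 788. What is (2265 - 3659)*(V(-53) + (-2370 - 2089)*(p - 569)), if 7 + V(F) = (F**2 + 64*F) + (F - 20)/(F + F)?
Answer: 72190864021/53 ≈ 1.3621e+9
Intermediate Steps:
V(F) = -7 + F**2 + 64*F + (-20 + F)/(2*F) (V(F) = -7 + ((F**2 + 64*F) + (F - 20)/(F + F)) = -7 + ((F**2 + 64*F) + (-20 + F)/((2*F))) = -7 + ((F**2 + 64*F) + (-20 + F)*(1/(2*F))) = -7 + ((F**2 + 64*F) + (-20 + F)/(2*F)) = -7 + (F**2 + 64*F + (-20 + F)/(2*F)) = -7 + F**2 + 64*F + (-20 + F)/(2*F))
(2265 - 3659)*(V(-53) + (-2370 - 2089)*(p - 569)) = (2265 - 3659)*((-13/2 + (-53)**2 - 10/(-53) + 64*(-53)) + (-2370 - 2089)*(788 - 569)) = -1394*((-13/2 + 2809 - 10*(-1/53) - 3392) - 4459*219) = -1394*((-13/2 + 2809 + 10/53 - 3392) - 976521) = -1394*(-62467/106 - 976521) = -1394*(-103573693/106) = 72190864021/53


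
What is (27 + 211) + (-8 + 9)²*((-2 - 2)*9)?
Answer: 202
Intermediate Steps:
(27 + 211) + (-8 + 9)²*((-2 - 2)*9) = 238 + 1²*(-4*9) = 238 + 1*(-36) = 238 - 36 = 202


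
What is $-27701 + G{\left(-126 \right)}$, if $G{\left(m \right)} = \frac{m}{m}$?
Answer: $-27700$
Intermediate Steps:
$G{\left(m \right)} = 1$
$-27701 + G{\left(-126 \right)} = -27701 + 1 = -27700$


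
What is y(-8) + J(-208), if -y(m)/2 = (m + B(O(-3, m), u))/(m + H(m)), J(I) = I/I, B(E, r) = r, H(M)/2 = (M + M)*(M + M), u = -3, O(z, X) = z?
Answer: 263/252 ≈ 1.0437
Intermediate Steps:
H(M) = 8*M**2 (H(M) = 2*((M + M)*(M + M)) = 2*((2*M)*(2*M)) = 2*(4*M**2) = 8*M**2)
J(I) = 1
y(m) = -2*(-3 + m)/(m + 8*m**2) (y(m) = -2*(m - 3)/(m + 8*m**2) = -2*(-3 + m)/(m + 8*m**2))
y(-8) + J(-208) = 2*(3 - 1*(-8))/(-8*(1 + 8*(-8))) + 1 = 2*(-1/8)*(3 + 8)/(1 - 64) + 1 = 2*(-1/8)*11/(-63) + 1 = 2*(-1/8)*(-1/63)*11 + 1 = 11/252 + 1 = 263/252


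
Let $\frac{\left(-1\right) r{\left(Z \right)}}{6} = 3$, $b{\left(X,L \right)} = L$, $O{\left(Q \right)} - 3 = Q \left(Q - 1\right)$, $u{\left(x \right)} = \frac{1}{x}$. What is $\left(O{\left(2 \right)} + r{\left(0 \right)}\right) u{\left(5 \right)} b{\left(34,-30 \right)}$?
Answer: $78$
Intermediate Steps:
$O{\left(Q \right)} = 3 + Q \left(-1 + Q\right)$ ($O{\left(Q \right)} = 3 + Q \left(Q - 1\right) = 3 + Q \left(-1 + Q\right)$)
$r{\left(Z \right)} = -18$ ($r{\left(Z \right)} = \left(-6\right) 3 = -18$)
$\left(O{\left(2 \right)} + r{\left(0 \right)}\right) u{\left(5 \right)} b{\left(34,-30 \right)} = \frac{\left(3 + 2^{2} - 2\right) - 18}{5} \left(-30\right) = \left(\left(3 + 4 - 2\right) - 18\right) \frac{1}{5} \left(-30\right) = \left(5 - 18\right) \frac{1}{5} \left(-30\right) = \left(-13\right) \frac{1}{5} \left(-30\right) = \left(- \frac{13}{5}\right) \left(-30\right) = 78$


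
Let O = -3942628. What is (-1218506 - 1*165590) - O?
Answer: 2558532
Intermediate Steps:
(-1218506 - 1*165590) - O = (-1218506 - 1*165590) - 1*(-3942628) = (-1218506 - 165590) + 3942628 = -1384096 + 3942628 = 2558532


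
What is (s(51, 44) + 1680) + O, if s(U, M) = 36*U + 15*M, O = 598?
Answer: 4774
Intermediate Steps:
s(U, M) = 15*M + 36*U
(s(51, 44) + 1680) + O = ((15*44 + 36*51) + 1680) + 598 = ((660 + 1836) + 1680) + 598 = (2496 + 1680) + 598 = 4176 + 598 = 4774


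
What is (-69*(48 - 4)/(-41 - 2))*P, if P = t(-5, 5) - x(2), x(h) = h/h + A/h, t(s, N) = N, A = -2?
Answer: 15180/43 ≈ 353.02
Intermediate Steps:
x(h) = 1 - 2/h (x(h) = h/h - 2/h = 1 - 2/h)
P = 5 (P = 5 - (-2 + 2)/2 = 5 - 0/2 = 5 - 1*0 = 5 + 0 = 5)
(-69*(48 - 4)/(-41 - 2))*P = -69*(48 - 4)/(-41 - 2)*5 = -3036/(-43)*5 = -3036*(-1)/43*5 = -69*(-44/43)*5 = (3036/43)*5 = 15180/43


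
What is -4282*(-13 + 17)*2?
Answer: -34256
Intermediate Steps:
-4282*(-13 + 17)*2 = -17128*2 = -4282*8 = -34256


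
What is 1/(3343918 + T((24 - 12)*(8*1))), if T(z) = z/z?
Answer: 1/3343919 ≈ 2.9905e-7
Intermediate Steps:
T(z) = 1
1/(3343918 + T((24 - 12)*(8*1))) = 1/(3343918 + 1) = 1/3343919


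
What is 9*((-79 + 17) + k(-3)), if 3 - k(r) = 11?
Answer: -630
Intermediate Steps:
k(r) = -8 (k(r) = 3 - 1*11 = 3 - 11 = -8)
9*((-79 + 17) + k(-3)) = 9*((-79 + 17) - 8) = 9*(-62 - 8) = 9*(-70) = -630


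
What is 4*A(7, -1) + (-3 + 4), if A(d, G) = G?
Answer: -3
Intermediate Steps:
4*A(7, -1) + (-3 + 4) = 4*(-1) + (-3 + 4) = -4 + 1 = -3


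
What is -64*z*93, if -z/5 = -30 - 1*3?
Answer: -982080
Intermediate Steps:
z = 165 (z = -5*(-30 - 1*3) = -5*(-30 - 3) = -5*(-33) = 165)
-64*z*93 = -64*165*93 = -10560*93 = -982080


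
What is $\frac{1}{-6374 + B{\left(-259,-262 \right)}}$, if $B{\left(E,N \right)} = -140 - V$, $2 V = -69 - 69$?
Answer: $- \frac{1}{6445} \approx -0.00015516$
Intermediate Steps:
$V = -69$ ($V = \frac{-69 - 69}{2} = \frac{1}{2} \left(-138\right) = -69$)
$B{\left(E,N \right)} = -71$ ($B{\left(E,N \right)} = -140 - -69 = -140 + 69 = -71$)
$\frac{1}{-6374 + B{\left(-259,-262 \right)}} = \frac{1}{-6374 - 71} = \frac{1}{-6445} = - \frac{1}{6445}$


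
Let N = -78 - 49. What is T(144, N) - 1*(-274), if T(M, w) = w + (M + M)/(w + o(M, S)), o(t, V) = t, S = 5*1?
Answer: 2787/17 ≈ 163.94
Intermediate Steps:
S = 5
N = -127
T(M, w) = w + 2*M/(M + w) (T(M, w) = w + (M + M)/(w + M) = w + (2*M)/(M + w) = w + 2*M/(M + w))
T(144, N) - 1*(-274) = ((-127)**2 + 2*144 + 144*(-127))/(144 - 127) - 1*(-274) = (16129 + 288 - 18288)/17 + 274 = (1/17)*(-1871) + 274 = -1871/17 + 274 = 2787/17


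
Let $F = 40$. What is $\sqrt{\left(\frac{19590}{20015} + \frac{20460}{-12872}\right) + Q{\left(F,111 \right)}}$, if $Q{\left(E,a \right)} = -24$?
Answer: $\frac{3 i \sqrt{453759005942302}}{12881654} \approx 4.9609 i$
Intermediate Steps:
$\sqrt{\left(\frac{19590}{20015} + \frac{20460}{-12872}\right) + Q{\left(F,111 \right)}} = \sqrt{\left(\frac{19590}{20015} + \frac{20460}{-12872}\right) - 24} = \sqrt{\left(19590 \cdot \frac{1}{20015} + 20460 \left(- \frac{1}{12872}\right)\right) - 24} = \sqrt{\left(\frac{3918}{4003} - \frac{5115}{3218}\right) - 24} = \sqrt{- \frac{7867221}{12881654} - 24} = \sqrt{- \frac{317026917}{12881654}} = \frac{3 i \sqrt{453759005942302}}{12881654}$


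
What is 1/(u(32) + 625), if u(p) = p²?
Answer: 1/1649 ≈ 0.00060643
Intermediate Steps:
1/(u(32) + 625) = 1/(32² + 625) = 1/(1024 + 625) = 1/1649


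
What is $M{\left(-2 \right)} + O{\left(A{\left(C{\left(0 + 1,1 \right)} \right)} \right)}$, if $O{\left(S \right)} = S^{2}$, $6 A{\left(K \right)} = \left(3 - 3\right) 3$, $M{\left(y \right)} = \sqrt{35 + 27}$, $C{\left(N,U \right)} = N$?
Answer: $\sqrt{62} \approx 7.874$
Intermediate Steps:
$M{\left(y \right)} = \sqrt{62}$
$A{\left(K \right)} = 0$ ($A{\left(K \right)} = \frac{\left(3 - 3\right) 3}{6} = \frac{0 \cdot 3}{6} = \frac{1}{6} \cdot 0 = 0$)
$M{\left(-2 \right)} + O{\left(A{\left(C{\left(0 + 1,1 \right)} \right)} \right)} = \sqrt{62} + 0^{2} = \sqrt{62} + 0 = \sqrt{62}$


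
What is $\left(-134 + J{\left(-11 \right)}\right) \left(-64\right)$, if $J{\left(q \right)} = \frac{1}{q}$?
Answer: $\frac{94400}{11} \approx 8581.8$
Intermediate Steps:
$\left(-134 + J{\left(-11 \right)}\right) \left(-64\right) = \left(-134 + \frac{1}{-11}\right) \left(-64\right) = \left(-134 - \frac{1}{11}\right) \left(-64\right) = \left(- \frac{1475}{11}\right) \left(-64\right) = \frac{94400}{11}$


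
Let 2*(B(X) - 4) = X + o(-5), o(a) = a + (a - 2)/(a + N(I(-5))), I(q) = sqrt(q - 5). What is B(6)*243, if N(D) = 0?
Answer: 6318/5 ≈ 1263.6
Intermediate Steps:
I(q) = sqrt(-5 + q)
o(a) = a + (-2 + a)/a (o(a) = a + (a - 2)/(a + 0) = a + (-2 + a)/a)
B(X) = 11/5 + X/2 (B(X) = 4 + (X + (1 - 5 - 2/(-5)))/2 = 4 + (X + (1 - 5 - 2*(-1/5)))/2 = 4 + (X + (1 - 5 + 2/5))/2 = 4 + (X - 18/5)/2 = 4 + (-18/5 + X)/2 = 4 + (-9/5 + X/2) = 11/5 + X/2)
B(6)*243 = (11/5 + (1/2)*6)*243 = (11/5 + 3)*243 = (26/5)*243 = 6318/5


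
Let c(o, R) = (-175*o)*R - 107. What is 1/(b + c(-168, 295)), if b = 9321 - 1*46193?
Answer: 1/8636021 ≈ 1.1579e-7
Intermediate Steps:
c(o, R) = -107 - 175*R*o (c(o, R) = -175*R*o - 107 = -107 - 175*R*o)
b = -36872 (b = 9321 - 46193 = -36872)
1/(b + c(-168, 295)) = 1/(-36872 + (-107 - 175*295*(-168))) = 1/(-36872 + (-107 + 8673000)) = 1/(-36872 + 8672893) = 1/8636021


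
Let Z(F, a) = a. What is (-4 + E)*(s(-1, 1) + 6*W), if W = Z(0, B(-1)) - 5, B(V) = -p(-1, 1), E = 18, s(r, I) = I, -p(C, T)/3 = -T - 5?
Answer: -1918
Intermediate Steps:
p(C, T) = 15 + 3*T (p(C, T) = -3*(-T - 5) = -3*(-5 - T) = 15 + 3*T)
B(V) = -18 (B(V) = -(15 + 3*1) = -(15 + 3) = -1*18 = -18)
W = -23 (W = -18 - 5 = -23)
(-4 + E)*(s(-1, 1) + 6*W) = (-4 + 18)*(1 + 6*(-23)) = 14*(1 - 138) = 14*(-137) = -1918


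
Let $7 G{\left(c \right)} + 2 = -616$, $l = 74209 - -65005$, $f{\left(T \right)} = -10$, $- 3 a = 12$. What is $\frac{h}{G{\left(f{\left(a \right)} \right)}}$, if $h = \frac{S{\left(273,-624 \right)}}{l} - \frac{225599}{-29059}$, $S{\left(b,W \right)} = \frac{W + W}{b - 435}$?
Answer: $- \frac{2967939108029}{33750935939718} \approx -0.087937$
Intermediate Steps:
$a = -4$ ($a = \left(- \frac{1}{3}\right) 12 = -4$)
$S{\left(b,W \right)} = \frac{2 W}{-435 + b}$
$l = 139214$ ($l = 74209 + 65005 = 139214$)
$G{\left(c \right)} = - \frac{618}{7}$ ($G{\left(c \right)} = - \frac{2}{7} + \frac{1}{7} \left(-616\right) = - \frac{2}{7} - 88 = - \frac{618}{7}$)
$h = \frac{423991301147}{54613164951}$ ($h = \frac{2 \left(-624\right) \frac{1}{-435 + 273}}{139214} - \frac{225599}{-29059} = 2 \left(-624\right) \frac{1}{-162} \cdot \frac{1}{139214} - - \frac{225599}{29059} = 2 \left(-624\right) \left(- \frac{1}{162}\right) \frac{1}{139214} + \frac{225599}{29059} = \frac{208}{27} \cdot \frac{1}{139214} + \frac{225599}{29059} = \frac{104}{1879389} + \frac{225599}{29059} = \frac{423991301147}{54613164951} \approx 7.7635$)
$\frac{h}{G{\left(f{\left(a \right)} \right)}} = \frac{423991301147}{54613164951 \left(- \frac{618}{7}\right)} = \frac{423991301147}{54613164951} \left(- \frac{7}{618}\right) = - \frac{2967939108029}{33750935939718}$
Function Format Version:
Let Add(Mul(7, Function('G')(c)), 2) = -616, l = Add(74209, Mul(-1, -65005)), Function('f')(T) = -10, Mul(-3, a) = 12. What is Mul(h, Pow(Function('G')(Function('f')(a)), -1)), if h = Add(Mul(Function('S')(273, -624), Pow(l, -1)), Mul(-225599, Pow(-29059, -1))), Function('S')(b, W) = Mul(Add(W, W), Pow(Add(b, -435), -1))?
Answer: Rational(-2967939108029, 33750935939718) ≈ -0.087937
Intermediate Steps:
a = -4 (a = Mul(Rational(-1, 3), 12) = -4)
Function('S')(b, W) = Mul(2, W, Pow(Add(-435, b), -1)) (Function('S')(b, W) = Mul(Mul(2, W), Pow(Add(-435, b), -1)) = Mul(2, W, Pow(Add(-435, b), -1)))
l = 139214 (l = Add(74209, 65005) = 139214)
Function('G')(c) = Rational(-618, 7) (Function('G')(c) = Add(Rational(-2, 7), Mul(Rational(1, 7), -616)) = Add(Rational(-2, 7), -88) = Rational(-618, 7))
h = Rational(423991301147, 54613164951) (h = Add(Mul(Mul(2, -624, Pow(Add(-435, 273), -1)), Pow(139214, -1)), Mul(-225599, Pow(-29059, -1))) = Add(Mul(Mul(2, -624, Pow(-162, -1)), Rational(1, 139214)), Mul(-225599, Rational(-1, 29059))) = Add(Mul(Mul(2, -624, Rational(-1, 162)), Rational(1, 139214)), Rational(225599, 29059)) = Add(Mul(Rational(208, 27), Rational(1, 139214)), Rational(225599, 29059)) = Add(Rational(104, 1879389), Rational(225599, 29059)) = Rational(423991301147, 54613164951) ≈ 7.7635)
Mul(h, Pow(Function('G')(Function('f')(a)), -1)) = Mul(Rational(423991301147, 54613164951), Pow(Rational(-618, 7), -1)) = Mul(Rational(423991301147, 54613164951), Rational(-7, 618)) = Rational(-2967939108029, 33750935939718)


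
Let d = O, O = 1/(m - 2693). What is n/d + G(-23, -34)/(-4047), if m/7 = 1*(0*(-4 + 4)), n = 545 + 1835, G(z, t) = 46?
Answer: -25938599026/4047 ≈ -6.4093e+6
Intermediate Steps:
n = 2380
m = 0 (m = 7*(1*(0*(-4 + 4))) = 7*(1*(0*0)) = 7*(1*0) = 7*0 = 0)
O = -1/2693 (O = 1/(0 - 2693) = 1/(-2693) = -1/2693 ≈ -0.00037133)
d = -1/2693 ≈ -0.00037133
n/d + G(-23, -34)/(-4047) = 2380/(-1/2693) + 46/(-4047) = 2380*(-2693) + 46*(-1/4047) = -6409340 - 46/4047 = -25938599026/4047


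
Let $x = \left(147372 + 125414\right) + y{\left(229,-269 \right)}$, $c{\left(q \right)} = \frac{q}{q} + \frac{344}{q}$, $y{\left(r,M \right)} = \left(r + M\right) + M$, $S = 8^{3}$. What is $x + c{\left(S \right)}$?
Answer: $\frac{17438635}{64} \approx 2.7248 \cdot 10^{5}$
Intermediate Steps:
$S = 512$
$y{\left(r,M \right)} = r + 2 M$ ($y{\left(r,M \right)} = \left(M + r\right) + M = r + 2 M$)
$c{\left(q \right)} = 1 + \frac{344}{q}$
$x = 272477$ ($x = \left(147372 + 125414\right) + \left(229 + 2 \left(-269\right)\right) = 272786 + \left(229 - 538\right) = 272786 - 309 = 272477$)
$x + c{\left(S \right)} = 272477 + \frac{344 + 512}{512} = 272477 + \frac{1}{512} \cdot 856 = 272477 + \frac{107}{64} = \frac{17438635}{64}$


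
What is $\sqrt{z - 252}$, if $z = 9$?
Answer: $9 i \sqrt{3} \approx 15.588 i$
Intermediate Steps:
$\sqrt{z - 252} = \sqrt{9 - 252} = \sqrt{-243} = 9 i \sqrt{3}$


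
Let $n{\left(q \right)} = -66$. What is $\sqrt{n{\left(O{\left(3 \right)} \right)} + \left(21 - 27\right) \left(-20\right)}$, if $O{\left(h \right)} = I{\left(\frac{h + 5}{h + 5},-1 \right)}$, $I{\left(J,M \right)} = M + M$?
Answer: $3 \sqrt{6} \approx 7.3485$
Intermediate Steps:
$I{\left(J,M \right)} = 2 M$
$O{\left(h \right)} = -2$ ($O{\left(h \right)} = 2 \left(-1\right) = -2$)
$\sqrt{n{\left(O{\left(3 \right)} \right)} + \left(21 - 27\right) \left(-20\right)} = \sqrt{-66 + \left(21 - 27\right) \left(-20\right)} = \sqrt{-66 - -120} = \sqrt{-66 + 120} = \sqrt{54} = 3 \sqrt{6}$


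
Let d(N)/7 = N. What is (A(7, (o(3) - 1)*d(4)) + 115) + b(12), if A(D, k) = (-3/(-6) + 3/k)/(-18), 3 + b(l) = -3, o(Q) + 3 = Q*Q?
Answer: 274607/2520 ≈ 108.97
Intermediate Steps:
o(Q) = -3 + Q² (o(Q) = -3 + Q*Q = -3 + Q²)
b(l) = -6 (b(l) = -3 - 3 = -6)
d(N) = 7*N
A(D, k) = -1/36 - 1/(6*k) (A(D, k) = (-3*(-⅙) + 3/k)*(-1/18) = (½ + 3/k)*(-1/18) = -1/36 - 1/(6*k))
(A(7, (o(3) - 1)*d(4)) + 115) + b(12) = ((-6 - ((-3 + 3²) - 1)*7*4)/(36*((((-3 + 3²) - 1)*(7*4)))) + 115) - 6 = ((-6 - ((-3 + 9) - 1)*28)/(36*((((-3 + 9) - 1)*28))) + 115) - 6 = ((-6 - (6 - 1)*28)/(36*(((6 - 1)*28))) + 115) - 6 = ((-6 - 5*28)/(36*((5*28))) + 115) - 6 = ((1/36)*(-6 - 1*140)/140 + 115) - 6 = ((1/36)*(1/140)*(-6 - 140) + 115) - 6 = ((1/36)*(1/140)*(-146) + 115) - 6 = (-73/2520 + 115) - 6 = 289727/2520 - 6 = 274607/2520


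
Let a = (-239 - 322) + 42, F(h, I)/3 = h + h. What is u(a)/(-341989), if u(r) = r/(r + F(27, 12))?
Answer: -173/40696691 ≈ -4.2510e-6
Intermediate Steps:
F(h, I) = 6*h (F(h, I) = 3*(h + h) = 3*(2*h) = 6*h)
a = -519 (a = -561 + 42 = -519)
u(r) = r/(162 + r) (u(r) = r/(r + 6*27) = r/(r + 162) = r/(162 + r))
u(a)/(-341989) = -519/(162 - 519)/(-341989) = -519/(-357)*(-1/341989) = -519*(-1/357)*(-1/341989) = (173/119)*(-1/341989) = -173/40696691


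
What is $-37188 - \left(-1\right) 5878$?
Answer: $-31310$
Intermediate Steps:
$-37188 - \left(-1\right) 5878 = -37188 - -5878 = -37188 + 5878 = -31310$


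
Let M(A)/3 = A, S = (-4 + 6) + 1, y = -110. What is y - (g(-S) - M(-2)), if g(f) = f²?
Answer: -125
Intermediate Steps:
S = 3 (S = 2 + 1 = 3)
M(A) = 3*A
y - (g(-S) - M(-2)) = -110 - ((-1*3)² - 3*(-2)) = -110 - ((-3)² - 1*(-6)) = -110 - (9 + 6) = -110 - 1*15 = -110 - 15 = -125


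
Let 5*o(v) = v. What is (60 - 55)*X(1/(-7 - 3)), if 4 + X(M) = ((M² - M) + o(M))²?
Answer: -39919/2000 ≈ -19.960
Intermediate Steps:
o(v) = v/5
X(M) = -4 + (M² - 4*M/5)² (X(M) = -4 + ((M² - M) + M/5)² = -4 + (M² - 4*M/5)²)
(60 - 55)*X(1/(-7 - 3)) = (60 - 55)*(-4 + (1/(-7 - 3))²*(-4 + 5/(-7 - 3))²/25) = 5*(-4 + (1/(-10))²*(-4 + 5/(-10))²/25) = 5*(-4 + (-⅒)²*(-4 + 5*(-⅒))²/25) = 5*(-4 + (1/25)*(1/100)*(-4 - ½)²) = 5*(-4 + (1/25)*(1/100)*(-9/2)²) = 5*(-4 + (1/25)*(1/100)*(81/4)) = 5*(-4 + 81/10000) = 5*(-39919/10000) = -39919/2000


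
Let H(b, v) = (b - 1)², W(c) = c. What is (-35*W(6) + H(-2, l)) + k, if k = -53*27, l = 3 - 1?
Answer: -1632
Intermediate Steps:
l = 2
H(b, v) = (-1 + b)²
k = -1431
(-35*W(6) + H(-2, l)) + k = (-35*6 + (-1 - 2)²) - 1431 = (-210 + (-3)²) - 1431 = (-210 + 9) - 1431 = -201 - 1431 = -1632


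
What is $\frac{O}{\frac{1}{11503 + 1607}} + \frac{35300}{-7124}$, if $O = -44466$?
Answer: $- \frac{1038232640885}{1781} \approx -5.8295 \cdot 10^{8}$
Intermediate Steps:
$\frac{O}{\frac{1}{11503 + 1607}} + \frac{35300}{-7124} = - \frac{44466}{\frac{1}{11503 + 1607}} + \frac{35300}{-7124} = - \frac{44466}{\frac{1}{13110}} + 35300 \left(- \frac{1}{7124}\right) = - 44466 \frac{1}{\frac{1}{13110}} - \frac{8825}{1781} = \left(-44466\right) 13110 - \frac{8825}{1781} = -582949260 - \frac{8825}{1781} = - \frac{1038232640885}{1781}$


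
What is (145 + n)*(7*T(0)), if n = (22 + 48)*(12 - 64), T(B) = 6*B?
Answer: 0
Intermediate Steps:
n = -3640 (n = 70*(-52) = -3640)
(145 + n)*(7*T(0)) = (145 - 3640)*(7*(6*0)) = -24465*0 = -3495*0 = 0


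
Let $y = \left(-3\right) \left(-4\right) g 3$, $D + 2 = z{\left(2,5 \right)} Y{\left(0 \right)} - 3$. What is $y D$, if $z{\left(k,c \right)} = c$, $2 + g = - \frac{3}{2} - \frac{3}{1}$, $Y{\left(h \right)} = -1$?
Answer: $2340$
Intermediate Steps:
$g = - \frac{13}{2}$ ($g = -2 - \left(3 + \frac{3}{2}\right) = -2 - \frac{9}{2} = - \frac{13}{2} \approx -6.5$)
$D = -10$ ($D = -2 + \left(5 \left(-1\right) - 3\right) = -2 - 8 = -10$)
$y = -234$ ($y = \left(-3\right) \left(-4\right) \left(- \frac{13}{2}\right) 3 = 12 \left(- \frac{13}{2}\right) 3 = \left(-78\right) 3 = -234$)
$y D = \left(-234\right) \left(-10\right) = 2340$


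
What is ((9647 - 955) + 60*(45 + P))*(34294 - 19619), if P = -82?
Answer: 94976600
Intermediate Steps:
((9647 - 955) + 60*(45 + P))*(34294 - 19619) = ((9647 - 955) + 60*(45 - 82))*(34294 - 19619) = (8692 + 60*(-37))*14675 = (8692 - 2220)*14675 = 6472*14675 = 94976600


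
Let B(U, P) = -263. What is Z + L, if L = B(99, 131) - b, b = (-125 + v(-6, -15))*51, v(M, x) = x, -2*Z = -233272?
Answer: 123513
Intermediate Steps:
Z = 116636 (Z = -1/2*(-233272) = 116636)
b = -7140 (b = (-125 - 15)*51 = -140*51 = -7140)
L = 6877 (L = -263 - 1*(-7140) = -263 + 7140 = 6877)
Z + L = 116636 + 6877 = 123513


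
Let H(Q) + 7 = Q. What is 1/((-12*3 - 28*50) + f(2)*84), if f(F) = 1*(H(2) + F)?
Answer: -1/1688 ≈ -0.00059242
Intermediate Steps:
H(Q) = -7 + Q
f(F) = -5 + F (f(F) = 1*((-7 + 2) + F) = 1*(-5 + F) = -5 + F)
1/((-12*3 - 28*50) + f(2)*84) = 1/((-12*3 - 28*50) + (-5 + 2)*84) = 1/((-36 - 1400) - 3*84) = 1/(-1436 - 252) = 1/(-1688) = -1/1688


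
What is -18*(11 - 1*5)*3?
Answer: -324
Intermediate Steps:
-18*(11 - 1*5)*3 = -18*(11 - 5)*3 = -18*6*3 = -108*3 = -324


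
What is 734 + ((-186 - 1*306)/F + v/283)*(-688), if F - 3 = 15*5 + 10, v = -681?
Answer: 19413046/3113 ≈ 6236.1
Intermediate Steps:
F = 88 (F = 3 + (15*5 + 10) = 3 + (75 + 10) = 3 + 85 = 88)
734 + ((-186 - 1*306)/F + v/283)*(-688) = 734 + ((-186 - 1*306)/88 - 681/283)*(-688) = 734 + ((-186 - 306)*(1/88) - 681*1/283)*(-688) = 734 + (-492*1/88 - 681/283)*(-688) = 734 + (-123/22 - 681/283)*(-688) = 734 - 49791/6226*(-688) = 734 + 17128104/3113 = 19413046/3113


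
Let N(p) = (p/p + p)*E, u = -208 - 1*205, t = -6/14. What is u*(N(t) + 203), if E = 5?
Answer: -85019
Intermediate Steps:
t = -3/7 (t = -6*1/14 = -3/7 ≈ -0.42857)
u = -413 (u = -208 - 205 = -413)
N(p) = 5 + 5*p (N(p) = (p/p + p)*5 = (1 + p)*5 = 5 + 5*p)
u*(N(t) + 203) = -413*((5 + 5*(-3/7)) + 203) = -413*((5 - 15/7) + 203) = -413*(20/7 + 203) = -413*1441/7 = -85019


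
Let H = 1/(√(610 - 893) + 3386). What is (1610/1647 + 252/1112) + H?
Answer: 6322828723415/5249561434614 - I*√283/11465279 ≈ 1.2044 - 1.4673e-6*I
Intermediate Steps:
H = 1/(3386 + I*√283) (H = 1/(√(-283) + 3386) = 1/(I*√283 + 3386) = 1/(3386 + I*√283) ≈ 0.00029533 - 1.467e-6*I)
(1610/1647 + 252/1112) + H = (1610/1647 + 252/1112) + (3386/11465279 - I*√283/11465279) = (1610*(1/1647) + 252*(1/1112)) + (3386/11465279 - I*√283/11465279) = (1610/1647 + 63/278) + (3386/11465279 - I*√283/11465279) = 551341/457866 + (3386/11465279 - I*√283/11465279) = 6322828723415/5249561434614 - I*√283/11465279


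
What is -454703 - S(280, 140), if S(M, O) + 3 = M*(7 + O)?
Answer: -495860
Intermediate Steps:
S(M, O) = -3 + M*(7 + O)
-454703 - S(280, 140) = -454703 - (-3 + 7*280 + 280*140) = -454703 - (-3 + 1960 + 39200) = -454703 - 1*41157 = -454703 - 41157 = -495860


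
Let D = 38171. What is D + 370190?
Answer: 408361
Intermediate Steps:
D + 370190 = 38171 + 370190 = 408361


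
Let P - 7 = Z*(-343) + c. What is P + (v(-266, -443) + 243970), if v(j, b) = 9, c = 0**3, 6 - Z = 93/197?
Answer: 47691715/197 ≈ 2.4209e+5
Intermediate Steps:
Z = 1089/197 (Z = 6 - 93/197 = 1089/197 ≈ 5.5279)
c = 0
P = -372148/197 (P = 7 + ((1089/197)*(-343) + 0) = 7 + (-373527/197 + 0) = 7 - 373527/197 = -372148/197 ≈ -1889.1)
P + (v(-266, -443) + 243970) = -372148/197 + (9 + 243970) = -372148/197 + 243979 = 47691715/197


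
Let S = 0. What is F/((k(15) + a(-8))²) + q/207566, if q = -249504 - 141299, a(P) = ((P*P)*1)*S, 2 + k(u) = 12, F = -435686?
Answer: -11309085072/2594575 ≈ -4358.7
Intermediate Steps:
k(u) = 10 (k(u) = -2 + 12 = 10)
a(P) = 0 (a(P) = ((P*P)*1)*0 = (P²*1)*0 = P²*0 = 0)
q = -390803
F/((k(15) + a(-8))²) + q/207566 = -435686/(10 + 0)² - 390803/207566 = -435686/(10²) - 390803*1/207566 = -435686/100 - 390803/207566 = -435686*1/100 - 390803/207566 = -217843/50 - 390803/207566 = -11309085072/2594575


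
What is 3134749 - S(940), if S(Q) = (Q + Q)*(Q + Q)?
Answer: -399651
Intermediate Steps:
S(Q) = 4*Q² (S(Q) = (2*Q)*(2*Q) = 4*Q²)
3134749 - S(940) = 3134749 - 4*940² = 3134749 - 4*883600 = 3134749 - 1*3534400 = 3134749 - 3534400 = -399651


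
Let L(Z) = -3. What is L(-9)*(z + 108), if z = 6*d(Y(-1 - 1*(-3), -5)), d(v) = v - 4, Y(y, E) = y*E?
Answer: -72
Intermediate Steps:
Y(y, E) = E*y
d(v) = -4 + v
z = -84 (z = 6*(-4 - 5*(-1 - 1*(-3))) = 6*(-4 - 5*(-1 + 3)) = 6*(-4 - 5*2) = 6*(-4 - 10) = 6*(-14) = -84)
L(-9)*(z + 108) = -3*(-84 + 108) = -3*24 = -72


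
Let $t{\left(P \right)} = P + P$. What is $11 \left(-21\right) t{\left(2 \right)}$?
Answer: $-924$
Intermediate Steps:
$t{\left(P \right)} = 2 P$
$11 \left(-21\right) t{\left(2 \right)} = 11 \left(-21\right) 2 \cdot 2 = \left(-231\right) 4 = -924$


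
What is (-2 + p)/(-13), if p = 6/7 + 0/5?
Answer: 8/91 ≈ 0.087912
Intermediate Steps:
p = 6/7 (p = 6*(⅐) + 0*(⅕) = 6/7 + 0 = 6/7 ≈ 0.85714)
(-2 + p)/(-13) = (-2 + 6/7)/(-13) = -1/13*(-8/7) = 8/91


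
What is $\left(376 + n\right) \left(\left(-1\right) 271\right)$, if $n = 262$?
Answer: $-172898$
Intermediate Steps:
$\left(376 + n\right) \left(\left(-1\right) 271\right) = \left(376 + 262\right) \left(\left(-1\right) 271\right) = 638 \left(-271\right) = -172898$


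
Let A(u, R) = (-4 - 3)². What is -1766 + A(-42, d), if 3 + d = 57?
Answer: -1717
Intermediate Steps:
d = 54 (d = -3 + 57 = 54)
A(u, R) = 49 (A(u, R) = (-7)² = 49)
-1766 + A(-42, d) = -1766 + 49 = -1717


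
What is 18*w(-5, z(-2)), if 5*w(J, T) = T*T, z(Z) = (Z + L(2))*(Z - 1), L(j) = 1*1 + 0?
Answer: 162/5 ≈ 32.400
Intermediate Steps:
L(j) = 1 (L(j) = 1 + 0 = 1)
z(Z) = (1 + Z)*(-1 + Z) (z(Z) = (Z + 1)*(Z - 1) = (1 + Z)*(-1 + Z))
w(J, T) = T²/5 (w(J, T) = (T*T)/5 = T²/5)
18*w(-5, z(-2)) = 18*((-1 + (-2)²)²/5) = 18*((-1 + 4)²/5) = 18*((⅕)*3²) = 18*((⅕)*9) = 18*(9/5) = 162/5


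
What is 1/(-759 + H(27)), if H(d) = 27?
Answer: -1/732 ≈ -0.0013661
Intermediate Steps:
1/(-759 + H(27)) = 1/(-759 + 27) = 1/(-732) = -1/732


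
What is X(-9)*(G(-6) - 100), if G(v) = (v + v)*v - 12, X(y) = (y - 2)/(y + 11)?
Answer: 220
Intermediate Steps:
X(y) = (-2 + y)/(11 + y)
G(v) = -12 + 2*v² (G(v) = (2*v)*v - 12 = 2*v² - 12 = -12 + 2*v²)
X(-9)*(G(-6) - 100) = ((-2 - 9)/(11 - 9))*((-12 + 2*(-6)²) - 100) = (-11/2)*((-12 + 2*36) - 100) = ((½)*(-11))*((-12 + 72) - 100) = -11*(60 - 100)/2 = -11/2*(-40) = 220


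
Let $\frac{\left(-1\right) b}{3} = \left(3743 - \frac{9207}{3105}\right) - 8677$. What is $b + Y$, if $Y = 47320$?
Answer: $\frac{7145053}{115} \approx 62131.0$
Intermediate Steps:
$b = \frac{1703253}{115}$ ($b = - 3 \left(\left(3743 - \frac{9207}{3105}\right) - 8677\right) = - 3 \left(\left(3743 - \frac{341}{115}\right) - 8677\right) = - 3 \left(\frac{430104}{115} - 8677\right) = \left(-3\right) \left(- \frac{567751}{115}\right) = \frac{1703253}{115} \approx 14811.0$)
$b + Y = \frac{1703253}{115} + 47320 = \frac{7145053}{115}$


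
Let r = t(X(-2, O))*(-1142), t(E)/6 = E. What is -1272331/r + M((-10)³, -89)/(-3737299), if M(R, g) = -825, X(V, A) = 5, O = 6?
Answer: 4755109638469/128039863740 ≈ 37.138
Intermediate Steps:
t(E) = 6*E
r = -34260 (r = (6*5)*(-1142) = 30*(-1142) = -34260)
-1272331/r + M((-10)³, -89)/(-3737299) = -1272331/(-34260) - 825/(-3737299) = -1272331*(-1/34260) - 825*(-1/3737299) = 1272331/34260 + 825/3737299 = 4755109638469/128039863740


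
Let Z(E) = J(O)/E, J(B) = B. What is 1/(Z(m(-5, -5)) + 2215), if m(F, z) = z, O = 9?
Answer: 5/11066 ≈ 0.00045183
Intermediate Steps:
Z(E) = 9/E
1/(Z(m(-5, -5)) + 2215) = 1/(9/(-5) + 2215) = 1/(9*(-1/5) + 2215) = 1/(-9/5 + 2215) = 1/(11066/5) = 5/11066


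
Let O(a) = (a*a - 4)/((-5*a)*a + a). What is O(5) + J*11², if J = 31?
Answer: 150033/40 ≈ 3750.8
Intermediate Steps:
O(a) = (-4 + a²)/(a - 5*a²) (O(a) = (a² - 4)/(-5*a² + a) = (-4 + a²)/(a - 5*a²))
O(5) + J*11² = (4 - 1*5²)/(5*(-1 + 5*5)) + 31*11² = (4 - 1*25)/(5*(-1 + 25)) + 31*121 = (⅕)*(4 - 25)/24 + 3751 = (⅕)*(1/24)*(-21) + 3751 = -7/40 + 3751 = 150033/40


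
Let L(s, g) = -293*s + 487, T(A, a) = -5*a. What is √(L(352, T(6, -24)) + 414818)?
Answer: √312169 ≈ 558.72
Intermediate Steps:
L(s, g) = 487 - 293*s
√(L(352, T(6, -24)) + 414818) = √((487 - 293*352) + 414818) = √((487 - 103136) + 414818) = √(-102649 + 414818) = √312169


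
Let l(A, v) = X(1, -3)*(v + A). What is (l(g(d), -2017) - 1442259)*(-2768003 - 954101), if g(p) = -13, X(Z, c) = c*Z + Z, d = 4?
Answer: 5353126250696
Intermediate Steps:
X(Z, c) = Z + Z*c (X(Z, c) = Z*c + Z = Z + Z*c)
l(A, v) = -2*A - 2*v (l(A, v) = (1*(1 - 3))*(v + A) = (1*(-2))*(A + v) = -2*(A + v) = -2*A - 2*v)
(l(g(d), -2017) - 1442259)*(-2768003 - 954101) = ((-2*(-13) - 2*(-2017)) - 1442259)*(-2768003 - 954101) = ((26 + 4034) - 1442259)*(-3722104) = (4060 - 1442259)*(-3722104) = -1438199*(-3722104) = 5353126250696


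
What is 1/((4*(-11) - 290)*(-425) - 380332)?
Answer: -1/238382 ≈ -4.1949e-6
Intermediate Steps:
1/((4*(-11) - 290)*(-425) - 380332) = 1/((-44 - 290)*(-425) - 380332) = 1/(-334*(-425) - 380332) = 1/(141950 - 380332) = 1/(-238382) = -1/238382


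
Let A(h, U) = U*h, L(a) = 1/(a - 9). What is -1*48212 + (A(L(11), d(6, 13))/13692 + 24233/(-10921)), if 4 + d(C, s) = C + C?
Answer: -11057497118/229341 ≈ -48214.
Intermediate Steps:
d(C, s) = -4 + 2*C (d(C, s) = -4 + (C + C) = -4 + 2*C)
L(a) = 1/(-9 + a)
-1*48212 + (A(L(11), d(6, 13))/13692 + 24233/(-10921)) = -1*48212 + (((-4 + 2*6)/(-9 + 11))/13692 + 24233/(-10921)) = -48212 + (((-4 + 12)/2)*(1/13692) + 24233*(-1/10921)) = -48212 + ((8*(1/2))*(1/13692) - 24233/10921) = -48212 + (4*(1/13692) - 24233/10921) = -48212 + (1/3423 - 24233/10921) = -48212 - 508826/229341 = -11057497118/229341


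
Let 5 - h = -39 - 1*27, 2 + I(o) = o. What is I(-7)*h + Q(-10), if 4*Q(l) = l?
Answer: -1283/2 ≈ -641.50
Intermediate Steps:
Q(l) = l/4
I(o) = -2 + o
h = 71 (h = 5 - (-39 - 1*27) = 5 - (-39 - 27) = 5 - 1*(-66) = 5 + 66 = 71)
I(-7)*h + Q(-10) = (-2 - 7)*71 + (¼)*(-10) = -9*71 - 5/2 = -639 - 5/2 = -1283/2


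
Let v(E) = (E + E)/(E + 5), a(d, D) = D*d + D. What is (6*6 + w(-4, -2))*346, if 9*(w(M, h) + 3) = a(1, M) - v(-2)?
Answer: 301366/27 ≈ 11162.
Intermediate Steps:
a(d, D) = D + D*d
v(E) = 2*E/(5 + E) (v(E) = (2*E)/(5 + E) = 2*E/(5 + E))
w(M, h) = -77/27 + 2*M/9 (w(M, h) = -3 + (M*(1 + 1) - 2*(-2)/(5 - 2))/9 = -3 + (M*2 - 2*(-2)/3)/9 = -3 + (2*M - 2*(-2)/3)/9 = -3 + (2*M - 1*(-4/3))/9 = -3 + (2*M + 4/3)/9 = -3 + (4/3 + 2*M)/9 = -3 + (4/27 + 2*M/9) = -77/27 + 2*M/9)
(6*6 + w(-4, -2))*346 = (6*6 + (-77/27 + (2/9)*(-4)))*346 = (36 + (-77/27 - 8/9))*346 = (36 - 101/27)*346 = (871/27)*346 = 301366/27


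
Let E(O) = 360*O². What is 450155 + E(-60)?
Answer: 1746155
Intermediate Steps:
450155 + E(-60) = 450155 + 360*(-60)² = 450155 + 360*3600 = 450155 + 1296000 = 1746155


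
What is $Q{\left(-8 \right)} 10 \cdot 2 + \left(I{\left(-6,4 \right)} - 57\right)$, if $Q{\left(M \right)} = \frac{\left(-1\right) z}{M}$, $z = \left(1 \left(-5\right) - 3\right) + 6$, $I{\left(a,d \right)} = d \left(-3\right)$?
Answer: $-74$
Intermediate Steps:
$I{\left(a,d \right)} = - 3 d$
$z = -2$ ($z = \left(-5 - 3\right) + 6 = -8 + 6 = -2$)
$Q{\left(M \right)} = \frac{2}{M}$ ($Q{\left(M \right)} = \frac{\left(-1\right) \left(-2\right)}{M} = \frac{2}{M}$)
$Q{\left(-8 \right)} 10 \cdot 2 + \left(I{\left(-6,4 \right)} - 57\right) = \frac{2}{-8} \cdot 10 \cdot 2 - 69 = 2 \left(- \frac{1}{8}\right) 20 - 69 = \left(- \frac{1}{4}\right) 20 - 69 = -5 - 69 = -74$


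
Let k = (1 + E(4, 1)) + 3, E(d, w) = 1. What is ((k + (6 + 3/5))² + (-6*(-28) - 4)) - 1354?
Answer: -26386/25 ≈ -1055.4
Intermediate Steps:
k = 5 (k = (1 + 1) + 3 = 2 + 3 = 5)
((k + (6 + 3/5))² + (-6*(-28) - 4)) - 1354 = ((5 + (6 + 3/5))² + (-6*(-28) - 4)) - 1354 = ((5 + (6 + (⅕)*3))² + (168 - 4)) - 1354 = ((5 + (6 + ⅗))² + 164) - 1354 = ((5 + 33/5)² + 164) - 1354 = ((58/5)² + 164) - 1354 = (3364/25 + 164) - 1354 = 7464/25 - 1354 = -26386/25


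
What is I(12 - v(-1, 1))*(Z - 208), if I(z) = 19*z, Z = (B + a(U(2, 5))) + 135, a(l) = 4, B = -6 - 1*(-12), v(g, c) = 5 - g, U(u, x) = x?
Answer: -7182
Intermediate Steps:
B = 6 (B = -6 + 12 = 6)
Z = 145 (Z = (6 + 4) + 135 = 10 + 135 = 145)
I(12 - v(-1, 1))*(Z - 208) = (19*(12 - (5 - 1*(-1))))*(145 - 208) = (19*(12 - (5 + 1)))*(-63) = (19*(12 - 1*6))*(-63) = (19*(12 - 6))*(-63) = (19*6)*(-63) = 114*(-63) = -7182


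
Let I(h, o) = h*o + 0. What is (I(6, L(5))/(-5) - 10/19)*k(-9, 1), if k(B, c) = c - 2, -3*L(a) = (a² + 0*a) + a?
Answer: -218/19 ≈ -11.474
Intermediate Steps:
L(a) = -a/3 - a²/3 (L(a) = -((a² + 0*a) + a)/3 = -((a² + 0) + a)/3 = -(a² + a)/3 = -(a + a²)/3 = -a/3 - a²/3)
k(B, c) = -2 + c
I(h, o) = h*o
(I(6, L(5))/(-5) - 10/19)*k(-9, 1) = ((6*(-⅓*5*(1 + 5)))/(-5) - 10/19)*(-2 + 1) = ((6*(-⅓*5*6))*(-⅕) - 10*1/19)*(-1) = ((6*(-10))*(-⅕) - 10/19)*(-1) = (-60*(-⅕) - 10/19)*(-1) = (12 - 10/19)*(-1) = (218/19)*(-1) = -218/19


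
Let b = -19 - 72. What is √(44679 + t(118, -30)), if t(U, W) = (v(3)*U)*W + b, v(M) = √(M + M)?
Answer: 2*√(11147 - 885*√6) ≈ 189.52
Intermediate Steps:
b = -91
v(M) = √2*√M (v(M) = √(2*M) = √2*√M)
t(U, W) = -91 + U*W*√6 (t(U, W) = ((√2*√3)*U)*W - 91 = (√6*U)*W - 91 = (U*√6)*W - 91 = U*W*√6 - 91 = -91 + U*W*√6)
√(44679 + t(118, -30)) = √(44679 + (-91 + 118*(-30)*√6)) = √(44679 + (-91 - 3540*√6)) = √(44588 - 3540*√6)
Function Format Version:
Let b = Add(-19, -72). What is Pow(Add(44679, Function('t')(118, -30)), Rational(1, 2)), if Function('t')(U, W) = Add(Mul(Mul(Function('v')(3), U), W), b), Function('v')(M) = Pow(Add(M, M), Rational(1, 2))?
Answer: Mul(2, Pow(Add(11147, Mul(-885, Pow(6, Rational(1, 2)))), Rational(1, 2))) ≈ 189.52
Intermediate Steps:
b = -91
Function('v')(M) = Mul(Pow(2, Rational(1, 2)), Pow(M, Rational(1, 2))) (Function('v')(M) = Pow(Mul(2, M), Rational(1, 2)) = Mul(Pow(2, Rational(1, 2)), Pow(M, Rational(1, 2))))
Function('t')(U, W) = Add(-91, Mul(U, W, Pow(6, Rational(1, 2)))) (Function('t')(U, W) = Add(Mul(Mul(Mul(Pow(2, Rational(1, 2)), Pow(3, Rational(1, 2))), U), W), -91) = Add(Mul(Mul(Pow(6, Rational(1, 2)), U), W), -91) = Add(Mul(Mul(U, Pow(6, Rational(1, 2))), W), -91) = Add(Mul(U, W, Pow(6, Rational(1, 2))), -91) = Add(-91, Mul(U, W, Pow(6, Rational(1, 2)))))
Pow(Add(44679, Function('t')(118, -30)), Rational(1, 2)) = Pow(Add(44679, Add(-91, Mul(118, -30, Pow(6, Rational(1, 2))))), Rational(1, 2)) = Pow(Add(44679, Add(-91, Mul(-3540, Pow(6, Rational(1, 2))))), Rational(1, 2)) = Pow(Add(44588, Mul(-3540, Pow(6, Rational(1, 2)))), Rational(1, 2))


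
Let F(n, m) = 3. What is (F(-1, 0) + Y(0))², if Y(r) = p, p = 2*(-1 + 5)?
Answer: 121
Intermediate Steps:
p = 8 (p = 2*4 = 8)
Y(r) = 8
(F(-1, 0) + Y(0))² = (3 + 8)² = 11² = 121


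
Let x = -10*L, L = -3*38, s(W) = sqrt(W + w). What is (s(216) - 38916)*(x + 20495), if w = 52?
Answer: -841947660 + 43270*sqrt(67) ≈ -8.4159e+8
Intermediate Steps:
s(W) = sqrt(52 + W) (s(W) = sqrt(W + 52) = sqrt(52 + W))
L = -114
x = 1140 (x = -10*(-114) = 1140)
(s(216) - 38916)*(x + 20495) = (sqrt(52 + 216) - 38916)*(1140 + 20495) = (sqrt(268) - 38916)*21635 = (2*sqrt(67) - 38916)*21635 = (-38916 + 2*sqrt(67))*21635 = -841947660 + 43270*sqrt(67)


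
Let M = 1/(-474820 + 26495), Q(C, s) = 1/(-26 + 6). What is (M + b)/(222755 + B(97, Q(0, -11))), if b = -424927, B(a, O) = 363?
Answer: -95252698638/50014688675 ≈ -1.9045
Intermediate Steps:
Q(C, s) = -1/20 (Q(C, s) = 1/(-20) = -1/20)
M = -1/448325 (M = 1/(-448325) = -1/448325 ≈ -2.2305e-6)
(M + b)/(222755 + B(97, Q(0, -11))) = (-1/448325 - 424927)/(222755 + 363) = -190505397276/448325/223118 = -190505397276/448325*1/223118 = -95252698638/50014688675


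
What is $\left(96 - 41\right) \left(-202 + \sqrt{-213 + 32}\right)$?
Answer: $-11110 + 55 i \sqrt{181} \approx -11110.0 + 739.95 i$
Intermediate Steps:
$\left(96 - 41\right) \left(-202 + \sqrt{-213 + 32}\right) = 55 \left(-202 + \sqrt{-181}\right) = 55 \left(-202 + i \sqrt{181}\right) = -11110 + 55 i \sqrt{181}$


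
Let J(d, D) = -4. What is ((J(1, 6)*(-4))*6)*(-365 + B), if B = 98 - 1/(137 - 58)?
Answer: -2025024/79 ≈ -25633.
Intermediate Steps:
B = 7741/79 (B = 98 - 1/79 = 7741/79 ≈ 97.987)
((J(1, 6)*(-4))*6)*(-365 + B) = (-4*(-4)*6)*(-365 + 7741/79) = (16*6)*(-21094/79) = 96*(-21094/79) = -2025024/79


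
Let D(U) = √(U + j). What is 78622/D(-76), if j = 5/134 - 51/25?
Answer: -393110*I*√35015406/261309 ≈ -8902.0*I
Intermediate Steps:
j = -6709/3350 (j = 5*(1/134) - 51*1/25 = 5/134 - 51/25 = -6709/3350 ≈ -2.0027)
D(U) = √(-6709/3350 + U) (D(U) = √(U - 6709/3350) = √(-6709/3350 + U))
78622/D(-76) = 78622/((√(-899006 + 448900*(-76))/670)) = 78622/((√(-899006 - 34116400)/670)) = 78622/((√(-35015406)/670)) = 78622/(((I*√35015406)/670)) = 78622/((I*√35015406/670)) = 78622*(-5*I*√35015406/261309) = -393110*I*√35015406/261309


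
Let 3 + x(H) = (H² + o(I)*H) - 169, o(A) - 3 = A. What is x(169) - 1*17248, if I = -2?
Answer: 11310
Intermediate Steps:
o(A) = 3 + A
x(H) = -172 + H + H² (x(H) = -3 + ((H² + (3 - 2)*H) - 169) = -3 + ((H² + 1*H) - 169) = -3 + ((H² + H) - 169) = -3 + ((H + H²) - 169) = -3 + (-169 + H + H²) = -172 + H + H²)
x(169) - 1*17248 = (-172 + 169 + 169²) - 1*17248 = (-172 + 169 + 28561) - 17248 = 28558 - 17248 = 11310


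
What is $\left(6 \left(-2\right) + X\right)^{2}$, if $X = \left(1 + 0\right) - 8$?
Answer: $361$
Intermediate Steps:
$X = -7$ ($X = 1 - 8 = -7$)
$\left(6 \left(-2\right) + X\right)^{2} = \left(6 \left(-2\right) - 7\right)^{2} = \left(-12 - 7\right)^{2} = \left(-19\right)^{2} = 361$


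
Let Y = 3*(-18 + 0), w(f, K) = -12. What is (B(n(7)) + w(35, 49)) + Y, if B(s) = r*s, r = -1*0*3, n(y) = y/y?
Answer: -66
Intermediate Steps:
Y = -54 (Y = 3*(-18) = -54)
n(y) = 1
r = 0 (r = 0*3 = 0)
B(s) = 0 (B(s) = 0*s = 0)
(B(n(7)) + w(35, 49)) + Y = (0 - 12) - 54 = -12 - 54 = -66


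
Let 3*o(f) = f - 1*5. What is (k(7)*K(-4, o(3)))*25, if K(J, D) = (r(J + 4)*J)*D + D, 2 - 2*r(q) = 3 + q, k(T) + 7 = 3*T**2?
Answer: -7000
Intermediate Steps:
o(f) = -5/3 + f/3 (o(f) = (f - 1*5)/3 = (f - 5)/3 = (-5 + f)/3 = -5/3 + f/3)
k(T) = -7 + 3*T**2
r(q) = -1/2 - q/2 (r(q) = 1 - (3 + q)/2 = 1 + (-3/2 - q/2) = -1/2 - q/2)
K(J, D) = D + D*J*(-5/2 - J/2) (K(J, D) = ((-1/2 - (J + 4)/2)*J)*D + D = ((-1/2 - (4 + J)/2)*J)*D + D = ((-1/2 + (-2 - J/2))*J)*D + D = ((-5/2 - J/2)*J)*D + D = (J*(-5/2 - J/2))*D + D = D*J*(-5/2 - J/2) + D = D + D*J*(-5/2 - J/2))
(k(7)*K(-4, o(3)))*25 = ((-7 + 3*7**2)*(-(-5/3 + (1/3)*3)*(-2 - 4*(5 - 4))/2))*25 = ((-7 + 3*49)*(-(-5/3 + 1)*(-2 - 4*1)/2))*25 = ((-7 + 147)*(-1/2*(-2/3)*(-2 - 4)))*25 = (140*(-1/2*(-2/3)*(-6)))*25 = (140*(-2))*25 = -280*25 = -7000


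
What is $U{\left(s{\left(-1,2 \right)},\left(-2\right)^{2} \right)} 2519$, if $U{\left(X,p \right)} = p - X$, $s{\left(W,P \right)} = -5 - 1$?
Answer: $25190$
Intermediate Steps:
$s{\left(W,P \right)} = -6$ ($s{\left(W,P \right)} = -5 - 1 = -6$)
$U{\left(s{\left(-1,2 \right)},\left(-2\right)^{2} \right)} 2519 = \left(\left(-2\right)^{2} - -6\right) 2519 = \left(4 + 6\right) 2519 = 10 \cdot 2519 = 25190$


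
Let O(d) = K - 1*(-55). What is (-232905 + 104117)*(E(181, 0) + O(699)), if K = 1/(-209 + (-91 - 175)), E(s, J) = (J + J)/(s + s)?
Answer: -3364457712/475 ≈ -7.0831e+6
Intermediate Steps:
E(s, J) = J/s (E(s, J) = (2*J)/((2*s)) = (2*J)*(1/(2*s)) = J/s)
K = -1/475 (K = 1/(-209 - 266) = 1/(-475) = -1/475 ≈ -0.0021053)
O(d) = 26124/475 (O(d) = -1/475 - 1*(-55) = -1/475 + 55 = 26124/475)
(-232905 + 104117)*(E(181, 0) + O(699)) = (-232905 + 104117)*(0/181 + 26124/475) = -128788*(0*(1/181) + 26124/475) = -128788*(0 + 26124/475) = -128788*26124/475 = -3364457712/475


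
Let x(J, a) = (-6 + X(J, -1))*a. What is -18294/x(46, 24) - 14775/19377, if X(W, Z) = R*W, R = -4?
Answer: 15950491/4908840 ≈ 3.2493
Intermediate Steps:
X(W, Z) = -4*W
x(J, a) = a*(-6 - 4*J) (x(J, a) = (-6 - 4*J)*a = a*(-6 - 4*J))
-18294/x(46, 24) - 14775/19377 = -18294*(-1/(48*(3 + 2*46))) - 14775/19377 = -18294*(-1/(48*(3 + 92))) - 14775*1/19377 = -18294/((-2*24*95)) - 4925/6459 = -18294/(-4560) - 4925/6459 = -18294*(-1/4560) - 4925/6459 = 3049/760 - 4925/6459 = 15950491/4908840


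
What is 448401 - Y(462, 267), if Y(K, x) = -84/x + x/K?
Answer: 6145780497/13706 ≈ 4.4840e+5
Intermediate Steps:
448401 - Y(462, 267) = 448401 - (-84/267 + 267/462) = 448401 - (-84*1/267 + 267*(1/462)) = 448401 - (-28/89 + 89/154) = 448401 - 1*3609/13706 = 448401 - 3609/13706 = 6145780497/13706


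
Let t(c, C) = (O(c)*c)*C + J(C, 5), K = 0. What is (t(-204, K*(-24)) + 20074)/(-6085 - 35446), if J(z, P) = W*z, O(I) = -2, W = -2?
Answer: -20074/41531 ≈ -0.48335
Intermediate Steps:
J(z, P) = -2*z
t(c, C) = -2*C - 2*C*c (t(c, C) = (-2*c)*C - 2*C = -2*C*c - 2*C = -2*C - 2*C*c)
(t(-204, K*(-24)) + 20074)/(-6085 - 35446) = (2*(0*(-24))*(-1 - 1*(-204)) + 20074)/(-6085 - 35446) = (2*0*(-1 + 204) + 20074)/(-41531) = (2*0*203 + 20074)*(-1/41531) = (0 + 20074)*(-1/41531) = 20074*(-1/41531) = -20074/41531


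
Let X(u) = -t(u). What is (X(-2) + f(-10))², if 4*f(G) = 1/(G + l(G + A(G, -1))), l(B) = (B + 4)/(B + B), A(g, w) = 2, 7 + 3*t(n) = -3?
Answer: 1849/169 ≈ 10.941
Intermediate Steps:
t(n) = -10/3 (t(n) = -7/3 + (⅓)*(-3) = -7/3 - 1 = -10/3)
l(B) = (4 + B)/(2*B) (l(B) = (4 + B)/((2*B)) = (4 + B)*(1/(2*B)) = (4 + B)/(2*B))
X(u) = 10/3 (X(u) = -1*(-10/3) = 10/3)
f(G) = 1/(4*(G + (6 + G)/(2*(2 + G)))) (f(G) = 1/(4*(G + (4 + (G + 2))/(2*(G + 2)))) = 1/(4*(G + (4 + (2 + G))/(2*(2 + G)))) = 1/(4*(G + (6 + G)/(2*(2 + G)))))
(X(-2) + f(-10))² = (10/3 + (2 - 10)/(2*(6 + 2*(-10)² + 5*(-10))))² = (10/3 + (½)*(-8)/(6 + 2*100 - 50))² = (10/3 + (½)*(-8)/(6 + 200 - 50))² = (10/3 + (½)*(-8)/156)² = (10/3 + (½)*(1/156)*(-8))² = (10/3 - 1/39)² = (43/13)² = 1849/169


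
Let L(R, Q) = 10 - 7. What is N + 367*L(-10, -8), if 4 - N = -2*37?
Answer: 1179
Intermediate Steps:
L(R, Q) = 3
N = 78 (N = 4 - (-2)*37 = 4 - 1*(-74) = 4 + 74 = 78)
N + 367*L(-10, -8) = 78 + 367*3 = 78 + 1101 = 1179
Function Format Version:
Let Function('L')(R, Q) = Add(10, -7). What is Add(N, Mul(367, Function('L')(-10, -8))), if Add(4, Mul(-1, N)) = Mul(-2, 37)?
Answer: 1179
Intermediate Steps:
Function('L')(R, Q) = 3
N = 78 (N = Add(4, Mul(-1, Mul(-2, 37))) = Add(4, Mul(-1, -74)) = Add(4, 74) = 78)
Add(N, Mul(367, Function('L')(-10, -8))) = Add(78, Mul(367, 3)) = Add(78, 1101) = 1179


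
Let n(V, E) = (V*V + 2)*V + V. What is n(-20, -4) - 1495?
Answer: -9555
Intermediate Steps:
n(V, E) = V + V*(2 + V²) (n(V, E) = (V² + 2)*V + V = (2 + V²)*V + V = V*(2 + V²) + V = V + V*(2 + V²))
n(-20, -4) - 1495 = -20*(3 + (-20)²) - 1495 = -20*(3 + 400) - 1495 = -20*403 - 1495 = -8060 - 1495 = -9555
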